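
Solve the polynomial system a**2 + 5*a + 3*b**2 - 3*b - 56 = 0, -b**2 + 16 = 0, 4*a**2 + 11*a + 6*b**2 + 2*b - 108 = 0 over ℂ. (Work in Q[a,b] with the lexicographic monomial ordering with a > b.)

{(-4, -4)}

Compute a lex Gröbner basis by Buchberger's algorithm.
f_1 = a**2 + 5*a + 3*b**2 - 3*b - 56, LT = a**2.
f_2 = -b**2 + 16, LT = b**2.
f_3 = 4*a**2 + 11*a + 6*b**2 + 2*b - 108, LT = a**2.

S(f_1,f_3): lcm = a**2. S = 9/4*a + 3/2*b**2 - 7/2*b - 29.
  leading term a: no divisor's leading term divides it; move 9/4*a to the remainder.
  leading term b**2: subtract (-3/2)·f_2 from 3/2*b**2 - 7/2*b - 29 → -7/2*b - 5
  leading term b: no divisor's leading term divides it; move -7/2*b to the remainder.
  leading term 1: no divisor's leading term divides it; move -5 to the remainder.
  remainder 9/4*a - 7/2*b - 5 ≠ 0; add h_4 = 9/4*a - 7/2*b - 5 to the basis.

S(f_1,h_4): lcm = a**2. S = 14/9*a*b + 65/9*a + 3*b**2 - 3*b - 56.
  leading term a*b: subtract (56/81*b)·h_4 from 14/9*a*b + 65/9*a + 3*b**2 - 3*b - 56 → 65/9*a + 439/81*b**2 + 37/81*b - 56
  leading term a: subtract (260/81)·h_4 from 65/9*a + 439/81*b**2 + 37/81*b - 56 → 439/81*b**2 + 947/81*b - 3236/81
  leading term b**2: subtract (-439/81)·f_2 from 439/81*b**2 + 947/81*b - 3236/81 → 947/81*b + 3788/81
  leading term b: no divisor's leading term divides it; move 947/81*b to the remainder.
  leading term 1: no divisor's leading term divides it; move 3788/81 to the remainder.
  remainder 947/81*b + 3788/81 ≠ 0; add h_5 = 947/81*b + 3788/81 to the basis.

The other S-polynomials (S(f_1,f_2), S(f_2,f_3), S(f_2,h_4), S(f_3,h_4), S(f_1,h_5), S(f_2,h_5), S(f_3,h_5), S(h_4,h_5)) all reduce to 0 modulo the current basis, so we have a Gröbner basis.
Inter-reduce: drop elements whose leading term is divisible by another's, tail-reduce, and make monic.
Reduced Gröbner basis: {a + 4, b + 4}.

Elimination: the polynomial b + 4 lies in the elimination ideal for b, so b ∈ {-4}. For each such b, the remaining basis elements (now univariate) give the rest of the solution.
  b = -4: the earlier basis element becomes a + 4 = 0, giving a = -4 — point (-4, -4).
Substituting each solution back into the original system confirms all equations vanish.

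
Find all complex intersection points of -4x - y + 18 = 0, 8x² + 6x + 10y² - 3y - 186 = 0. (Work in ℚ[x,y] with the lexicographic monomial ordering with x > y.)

{(125/28, 1/7), (4, 2)}

Compute a lex Gröbner basis by Buchberger's algorithm.
f_1 = -4x - y + 18, LT = x.
f_2 = 8x² + 6x + 10y² - 3y - 186, LT = x².

S(f_1,f_2): lcm = x². S = ¼xy - 21/4x - 5/4y² + ⅜y + 93/4.
  leading term xy: subtract (-1/16y)·f_1 from ¼xy - 21/4x - 5/4y² + ⅜y + 93/4 → -21/4x - 21/16y² + 3/2y + 93/4
  leading term x: subtract (21/16)·f_1 from -21/4x - 21/16y² + 3/2y + 93/4 → -21/16y² + 45/16y - ⅜
  leading term y²: no divisor's leading term divides it; move -21/16y² to the remainder.
  leading term y: no divisor's leading term divides it; move 45/16y to the remainder.
  leading term 1: no divisor's leading term divides it; move -⅜ to the remainder.
  remainder -21/16y² + 45/16y - ⅜ ≠ 0; add h_3 = -21/16y² + 45/16y - ⅜ to the basis.

The other S-polynomials (S(f_1,h_3), S(f_2,h_3)) all reduce to 0 modulo the current basis, so we have a Gröbner basis.
Inter-reduce: drop elements whose leading term is divisible by another's, tail-reduce, and make monic.
Reduced Gröbner basis: {x + ¼y - 9/2, y² - 15/7y + 2/7}.

Elimination: the polynomial y² - 15/7y + 2/7 lies in the elimination ideal for y, so y ∈ {1/7, 2}. For each such y, the remaining basis elements (now univariate) give the rest of the solution.
  y = 1/7: the earlier basis element becomes x - 125/28 = 0, giving x = 125/28 — point (125/28, 1/7).
  y = 2: the earlier basis element becomes x - 4 = 0, giving x = 4 — point (4, 2).
This is the nonlinear analogue of row-reducing a linear system.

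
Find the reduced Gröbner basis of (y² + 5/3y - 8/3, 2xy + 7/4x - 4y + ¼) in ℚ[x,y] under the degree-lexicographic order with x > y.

f_1 = y² + 5/3y - 8/3, LT = y².
f_2 = 2xy + 7/4x - 4y + ¼, LT = xy.

S(f_1,f_2): lcm = xy². S = 19/24xy + 2y² - 8/3x - ⅛y.
  leading term xy: subtract (19/48)·f_2 from 19/24xy + 2y² - 8/3x - ⅛y → 2y² - 215/64x + 35/24y - 19/192
  leading term y²: subtract (2)·f_1 from 2y² - 215/64x + 35/24y - 19/192 → -215/64x - 15/8y + 335/64
  leading term x: no divisor's leading term divides it; move -215/64x to the remainder.
  leading term y: no divisor's leading term divides it; move -15/8y to the remainder.
  leading term 1: no divisor's leading term divides it; move 335/64 to the remainder.
  remainder -215/64x - 15/8y + 335/64 ≠ 0; add g_3 = -215/64x - 15/8y + 335/64 to the basis.

The other S-polynomials (S(f_1,g_3), S(f_2,g_3)) all reduce to 0 modulo the current basis, so we have a Gröbner basis.
Inter-reduce: drop elements whose leading term is divisible by another's, tail-reduce, and make monic.

G = {y² + 5/3y - 8/3, x + 24/43y - 67/43}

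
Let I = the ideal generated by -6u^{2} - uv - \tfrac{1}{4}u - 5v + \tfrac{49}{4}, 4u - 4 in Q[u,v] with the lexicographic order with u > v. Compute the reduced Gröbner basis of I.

f_1 = -6u^{2} - uv - \tfrac{1}{4}u - 5v + \tfrac{49}{4}, LT = u^{2}.
f_2 = 4u - 4, LT = u.

S(f_1,f_2): lcm = u^{2}. S = \tfrac{1}{6}uv + \tfrac{25}{24}u + \tfrac{5}{6}v - \tfrac{49}{24}.
  leading term uv: subtract (\tfrac{1}{24}v)·f_2 from \tfrac{1}{6}uv + \tfrac{25}{24}u + \tfrac{5}{6}v - \tfrac{49}{24} → \tfrac{25}{24}u + v - \tfrac{49}{24}
  leading term u: subtract (\tfrac{25}{96})·f_2 from \tfrac{25}{24}u + v - \tfrac{49}{24} → v - 1
  leading term v: no divisor's leading term divides it; move v to the remainder.
  leading term 1: no divisor's leading term divides it; move -1 to the remainder.
  remainder v - 1 ≠ 0; add g_3 = v - 1 to the basis.

S(f_1,g_3): leading monomials are coprime, so the S-polynomial reduces to 0 (Buchberger's first criterion).
S(f_2,g_3): leading monomials are coprime, so the S-polynomial reduces to 0 (Buchberger's first criterion).
Every S-polynomial of the final basis reduces to 0, so we have a Gröbner basis.
Inter-reduce: drop elements whose leading term is divisible by another's, tail-reduce, and make monic.

G = {u - 1, v - 1}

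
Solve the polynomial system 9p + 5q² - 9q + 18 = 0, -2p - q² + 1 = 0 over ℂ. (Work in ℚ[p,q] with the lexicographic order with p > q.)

Compute a lex Gröbner basis by Buchberger's algorithm.
f_1 = 9p + 5q² - 9q + 18, LT = p.
f_2 = -2p - q² + 1, LT = p.

S(f_1,f_2): lcm = p. S = 1/18q² - q + 5/2.
  leading term q²: no divisor's leading term divides it; move 1/18q² to the remainder.
  leading term q: no divisor's leading term divides it; move -q to the remainder.
  leading term 1: no divisor's leading term divides it; move 5/2 to the remainder.
  remainder 1/18q² - q + 5/2 ≠ 0; add h_3 = 1/18q² - q + 5/2 to the basis.

The other S-polynomials (S(f_1,h_3), S(f_2,h_3)) all reduce to 0 modulo the current basis, so we have a Gröbner basis.
Inter-reduce: drop elements whose leading term is divisible by another's, tail-reduce, and make monic.
Reduced Gröbner basis: {p + 9q - 23, q² - 18q + 45}.

Since the basis is lex-ordered, q² - 18q + 45 is univariate in q. Its roots are {3, 15}. Back-substituting each root into the other basis elements fixes the other coordinates.
  q = 3: the earlier basis element becomes p + 4 = 0, giving p = -4 — point (-4, 3).
  q = 15: the earlier basis element becomes p + 112 = 0, giving p = -112 — point (-112, 15).
Zero-dimensionality of the ideal guarantees finitely many solutions over ℂ.

{(-4, 3), (-112, 15)}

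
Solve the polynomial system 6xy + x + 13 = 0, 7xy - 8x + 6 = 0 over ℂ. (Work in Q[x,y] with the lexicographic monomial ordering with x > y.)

Compute a lex Gröbner basis by Buchberger's algorithm.
f_1 = 6xy + x + 13, LT = xy.
f_2 = 7xy - 8x + 6, LT = xy.

S(f_1,f_2): lcm = xy. S = 55/42x + 55/42.
  leading term x: no divisor's leading term divides it; move 55/42x to the remainder.
  leading term 1: no divisor's leading term divides it; move 55/42 to the remainder.
  remainder 55/42x + 55/42 ≠ 0; add h_3 = 55/42x + 55/42 to the basis.

S(f_1,h_3): lcm = xy. S = 1/6x - y + 13/6.
  leading term x: subtract (7/55)·h_3 from 1/6x - y + 13/6 → -y + 2
  leading term y: no divisor's leading term divides it; move -y to the remainder.
  leading term 1: no divisor's leading term divides it; move 2 to the remainder.
  remainder -y + 2 ≠ 0; add h_4 = -y + 2 to the basis.

S(f_2,h_3): lcm = xy. S = -8/7x - y + 6/7.
  leading term x: subtract (-48/55)·h_3 from -8/7x - y + 6/7 → -y + 2
  leading term y: subtract (1)·h_4 from -y + 2 → 0
  remainder 0.

S(f_1,h_4): lcm = xy. S = 13/6x + 13/6.
  leading term x: subtract (91/55)·h_3 from 13/6x + 13/6 → 0
  remainder 0.

S(f_2,h_4): lcm = xy. S = 6/7x + 6/7.
  leading term x: subtract (36/55)·h_3 from 6/7x + 6/7 → 0
  remainder 0.

S(h_3,h_4): leading monomials are coprime, so the S-polynomial reduces to 0 (Buchberger's first criterion).
Every S-polynomial of the final basis reduces to 0, so we have a Gröbner basis.
Inter-reduce: drop elements whose leading term is divisible by another's, tail-reduce, and make monic.
Reduced Gröbner basis: {x + 1, y - 2}.

From the last basis element, y - 2 = 0, so y takes values in {2}. Each choice, substituted upward through the basis, yields the corresponding point(s) of the solution set.
  y = 2: the earlier basis element becomes x + 1 = 0, giving x = -1 — point (-1, 2).
Substituting each solution back into the original system confirms all equations vanish.

{(-1, 2)}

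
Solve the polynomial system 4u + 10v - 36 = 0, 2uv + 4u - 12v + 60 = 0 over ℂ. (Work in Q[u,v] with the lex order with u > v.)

Compute a lex Gröbner basis by Buchberger's algorithm.
f_1 = 4u + 10v - 36, LT = u.
f_2 = 2uv + 4u - 12v + 60, LT = uv.

S(f_1,f_2): lcm = uv. S = -2u + \tfrac{5}{2}v^{2} - 3v - 30.
  leading term u: subtract (-\tfrac{1}{2})·f_1 from -2u + \tfrac{5}{2}v^{2} - 3v - 30 → \tfrac{5}{2}v^{2} + 2v - 48
  leading term v^{2}: no divisor's leading term divides it; move \tfrac{5}{2}v^{2} to the remainder.
  leading term v: no divisor's leading term divides it; move 2v to the remainder.
  leading term 1: no divisor's leading term divides it; move -48 to the remainder.
  remainder \tfrac{5}{2}v^{2} + 2v - 48 ≠ 0; add h_3 = \tfrac{5}{2}v^{2} + 2v - 48 to the basis.

The other S-polynomials (S(f_1,h_3), S(f_2,h_3)) all reduce to 0 modulo the current basis, so we have a Gröbner basis.
Inter-reduce: drop elements whose leading term is divisible by another's, tail-reduce, and make monic.
Reduced Gröbner basis: {u + \tfrac{5}{2}v - 9, v^{2} + \tfrac{4}{5}v - \tfrac{96}{5}}.

From the last basis element, v^{2} + \tfrac{4}{5}v - \tfrac{96}{5} = 0, so v takes values in {-24/5, 4}. Each choice, substituted upward through the basis, yields the corresponding point(s) of the solution set.
  v = -24/5: the earlier basis element becomes u - 21 = 0, giving u = 21 — point (21, -24/5).
  v = 4: the earlier basis element becomes u + 1 = 0, giving u = -1 — point (-1, 4).
Each listed point satisfies every original equation (direct substitution).

{(21, -24/5), (-1, 4)}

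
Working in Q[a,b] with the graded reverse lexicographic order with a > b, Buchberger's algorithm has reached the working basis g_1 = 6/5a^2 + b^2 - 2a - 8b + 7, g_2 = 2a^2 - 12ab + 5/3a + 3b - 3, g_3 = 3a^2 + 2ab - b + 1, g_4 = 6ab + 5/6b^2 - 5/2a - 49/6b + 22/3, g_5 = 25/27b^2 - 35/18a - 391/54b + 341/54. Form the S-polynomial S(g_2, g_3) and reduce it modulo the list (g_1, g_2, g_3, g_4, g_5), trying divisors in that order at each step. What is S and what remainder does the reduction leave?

lcm(LM(g_2), LM(g_3)) = a^2.
S = (lcm/LT(g_2))·g_2 − (lcm/LT(g_3))·g_3 = -20/3ab + 5/6a + 11/6b - 11/6.
Reduce S modulo (g_1, g_2, g_3, g_4, g_5) in that order:
  leading term ab: subtract (-10/9)·g_4 from -20/3ab + 5/6a + 11/6b - 11/6 → 25/27b^2 - 35/18a - 391/54b + 341/54
  leading term b^2: subtract (1)·g_5 from 25/27b^2 - 35/18a - 391/54b + 341/54 → 0
The remainder is 0, so this S-polynomial contributes no new basis element.

S(g_2, g_3) = -20/3ab + 5/6a + 11/6b - 11/6; remainder on division = 0.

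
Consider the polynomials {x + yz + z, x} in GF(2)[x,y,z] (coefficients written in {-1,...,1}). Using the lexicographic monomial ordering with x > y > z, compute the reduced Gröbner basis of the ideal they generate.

G = {x, yz + z}

f_1 = x + yz + z, LT = x.
f_2 = x, LT = x.

S(f_1,f_2): lcm = x. S = yz + z.
  leading term yz: no divisor's leading term divides it; move yz to the remainder.
  leading term z: no divisor's leading term divides it; move z to the remainder.
  remainder yz + z ≠ 0; add g_3 = yz + z to the basis.

The other S-polynomials (S(f_1,g_3), S(f_2,g_3)) all reduce to 0 modulo the current basis, so we have a Gröbner basis.
Inter-reduce: drop elements whose leading term is divisible by another's, tail-reduce, and make monic.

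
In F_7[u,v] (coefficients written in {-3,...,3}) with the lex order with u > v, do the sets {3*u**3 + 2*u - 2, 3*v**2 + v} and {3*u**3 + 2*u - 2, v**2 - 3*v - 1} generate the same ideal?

No, the ideals differ.

Since reduced Gröbner bases are canonical representatives of ideals under a given ordering, it suffices to compute and compare them.
Buchberger on the first generating set:
f_1 = 3*u**3 + 2*u - 2, LT = u**3.
f_2 = 3*v**2 + v, LT = v**2.

S(f_1,f_2): leading monomials are coprime, so the S-polynomial reduces to 0 (Buchberger's first criterion).
Every S-polynomial of the final basis reduces to 0, so we have a Gröbner basis.
Inter-reduce: drop elements whose leading term is divisible by another's, tail-reduce, and make monic.
Reduced Gröbner basis: {u**3 + 3*u - 3, v**2 - 2*v}.

Buchberger on the second generating set:
h_1 = 3*u**3 + 2*u - 2, LT = u**3.
h_2 = v**2 - 3*v - 1, LT = v**2.

S(h_1,h_2): leading monomials are coprime, so the S-polynomial reduces to 0 (Buchberger's first criterion).
Every S-polynomial of the final basis reduces to 0, so we have a Gröbner basis.
Inter-reduce: drop elements whose leading term is divisible by another's, tail-reduce, and make monic.
Reduced Gröbner basis: {u**3 + 3*u - 3, v**2 - 3*v - 1}.

These differ, so the ideals are not equal.
The same test decides containment: I ⊆ J iff every generator of I reduces to 0 modulo a Gröbner basis of J.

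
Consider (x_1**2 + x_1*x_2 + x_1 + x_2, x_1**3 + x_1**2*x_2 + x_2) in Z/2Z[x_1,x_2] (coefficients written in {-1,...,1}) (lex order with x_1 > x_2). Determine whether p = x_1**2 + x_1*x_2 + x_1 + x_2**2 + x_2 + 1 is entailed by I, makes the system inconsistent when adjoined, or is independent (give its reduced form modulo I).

First compute the reduced Gröbner basis of I by Buchberger's algorithm.
f_1 = x_1**2 + x_1*x_2 + x_1 + x_2, LT = x_1**2.
f_2 = x_1**3 + x_1**2*x_2 + x_2, LT = x_1**3.

S(f_1,f_2): lcm = x_1**3. S = x_1**2 + x_1*x_2 + x_2.
  leading term x_1**2: subtract (1)·f_1 from x_1**2 + x_1*x_2 + x_2 → x_1
  leading term x_1: no divisor's leading term divides it; move x_1 to the remainder.
  remainder x_1 ≠ 0; add h_3 = x_1 to the basis.

S(f_1,h_3): lcm = x_1**2. S = x_1*x_2 + x_1 + x_2.
  leading term x_1*x_2: subtract (x_2)·h_3 from x_1*x_2 + x_1 + x_2 → x_1 + x_2
  leading term x_1: subtract (1)·h_3 from x_1 + x_2 → x_2
  leading term x_2: no divisor's leading term divides it; move x_2 to the remainder.
  remainder x_2 ≠ 0; add h_4 = x_2 to the basis.

The other S-polynomials (S(f_2,h_3), S(f_1,h_4), S(f_2,h_4), S(h_3,h_4)) all reduce to 0 modulo the current basis, so we have a Gröbner basis.
Inter-reduce: drop elements whose leading term is divisible by another's, tail-reduce, and make monic.
Reduced Gröbner basis: {x_1, x_2}.
Label its elements g_1 = x_1, g_2 = x_2.

Reduce p = x_1**2 + x_1*x_2 + x_1 + x_2**2 + x_2 + 1 modulo G:
  leading term x_1**2: subtract (x_1)·g_1 from x_1**2 + x_1*x_2 + x_1 + x_2**2 + x_2 + 1 → x_1*x_2 + x_1 + x_2**2 + x_2 + 1
  leading term x_1*x_2: subtract (x_2)·g_1 from x_1*x_2 + x_1 + x_2**2 + x_2 + 1 → x_1 + x_2**2 + x_2 + 1
  leading term x_1: subtract (1)·g_1 from x_1 + x_2**2 + x_2 + 1 → x_2**2 + x_2 + 1
  leading term x_2**2: subtract (x_2)·g_2 from x_2**2 + x_2 + 1 → x_2 + 1
  leading term x_2: subtract (1)·g_2 from x_2 + 1 → 1
  leading term 1: no divisor's leading term divides it; move 1 to the remainder.
  normal form = 1.
The normal form is nonzero, so p ∉ I. Since p minus its normal form lies in I, I + (p) = I + (r) where r = 1; decide whether this ideal is the whole ring.
Here r = 1 is a nonzero constant, hence a unit: 1 ∈ I + (p), the Gröbner basis of I + (p) is {1}, and the enlarged system has no common solution — adjoining p is inconsistent.

Adjoining x_1**2 + x_1*x_2 + x_1 + x_2**2 + x_2 + 1 makes the ideal the whole ring: the system is inconsistent.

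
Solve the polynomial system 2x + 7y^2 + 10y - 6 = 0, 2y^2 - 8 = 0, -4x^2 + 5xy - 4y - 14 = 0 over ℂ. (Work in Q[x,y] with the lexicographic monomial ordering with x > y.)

{(-1, -2)}

Compute a lex Gröbner basis by Buchberger's algorithm.
f_1 = 2x + 7y^2 + 10y - 6, LT = x.
f_2 = 2y^2 - 8, LT = y^2.
f_3 = -4x^2 + 5xy - 4y - 14, LT = x^2.

S(f_1,f_2): leading monomials are coprime, so the S-polynomial reduces to 0 (Buchberger's first criterion).
S(f_1,f_3): lcm = x^2. S = 7/2xy^2 + 25/4xy - 3x - y - 7/2.
  leading term xy^2: subtract (7/4y^2)·f_1 from 7/2xy^2 + 25/4xy - 3x - y - 7/2 → 25/4xy - 3x - 49/4y^4 - 35/2y^3 + 21/2y^2 - y - 7/2
  leading term xy: subtract (25/8y)·f_1 from 25/4xy - 3x - 49/4y^4 - 35/2y^3 + 21/2y^2 - y - 7/2 → -3x - 49/4y^4 - 315/8y^3 - 83/4y^2 + 71/4y - 7/2
  leading term x: subtract (-3/2)·f_1 from -3x - 49/4y^4 - 315/8y^3 - 83/4y^2 + 71/4y - 7/2 → -49/4y^4 - 315/8y^3 - 41/4y^2 + 131/4y - 25/2
  leading term y^4: subtract (-49/8y^2)·f_2 from -49/4y^4 - 315/8y^3 - 41/4y^2 + 131/4y - 25/2 → -315/8y^3 - 237/4y^2 + 131/4y - 25/2
  leading term y^3: subtract (-315/16y)·f_2 from -315/8y^3 - 237/4y^2 + 131/4y - 25/2 → -237/4y^2 - 499/4y - 25/2
  leading term y^2: subtract (-237/8)·f_2 from -237/4y^2 - 499/4y - 25/2 → -499/4y - 499/2
  leading term y: no divisor's leading term divides it; move -499/4y to the remainder.
  leading term 1: no divisor's leading term divides it; move -499/2 to the remainder.
  remainder -499/4y - 499/2 ≠ 0; add h_4 = -499/4y - 499/2 to the basis.

S(f_2,f_3): leading monomials are coprime, so the S-polynomial reduces to 0 (Buchberger's first criterion).
S(f_1,h_4): leading monomials are coprime, so the S-polynomial reduces to 0 (Buchberger's first criterion).
S(f_2,h_4): lcm = y^2. S = -2y - 4.
  leading term y: subtract (8/499)·h_4 from -2y - 4 → 0
  remainder 0.

S(f_3,h_4): leading monomials are coprime, so the S-polynomial reduces to 0 (Buchberger's first criterion).
Every S-polynomial of the final basis reduces to 0, so we have a Gröbner basis.
Inter-reduce: drop elements whose leading term is divisible by another's, tail-reduce, and make monic.
Reduced Gröbner basis: {x + 1, y + 2}.

Elimination: the polynomial y + 2 lies in the elimination ideal for y, so y ∈ {-2}. For each such y, the remaining basis elements (now univariate) give the rest of the solution.
  y = -2: the earlier basis element becomes x + 1 = 0, giving x = -1 — point (-1, -2).
Substituting each solution back into the original system confirms all equations vanish.
Zero-dimensionality of the ideal guarantees finitely many solutions over ℂ.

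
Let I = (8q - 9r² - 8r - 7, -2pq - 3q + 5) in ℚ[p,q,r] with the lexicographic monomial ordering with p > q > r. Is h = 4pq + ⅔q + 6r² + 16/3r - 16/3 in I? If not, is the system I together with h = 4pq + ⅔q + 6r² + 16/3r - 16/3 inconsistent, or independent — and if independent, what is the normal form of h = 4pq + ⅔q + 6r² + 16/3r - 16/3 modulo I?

4pq + ⅔q + 6r² + 16/3r - 16/3 lies in I (it reduces to 0).

First compute the reduced Gröbner basis of I by Buchberger's algorithm.
f_1 = 8q - 9r² - 8r - 7, LT = q.
f_2 = -2pq - 3q + 5, LT = pq.

S(f_1,f_2): lcm = pq. S = -9/8pr² - pr - ⅞p - 3/2q + 5/2.
  reduce S modulo (f_1, f_2):
  remainder -9/8pr² - pr - ⅞p - 27/16r² - 3/2r + 19/16 ≠ 0; add k_3 = -9/8pr² - pr - ⅞p - 27/16r² - 3/2r + 19/16 to the basis.

The other S-polynomials (S(f_1,k_3), S(f_2,k_3)) all reduce to 0 modulo the current basis, so we have a Gröbner basis.
Inter-reduce: drop elements whose leading term is divisible by another's, tail-reduce, and make monic.
Reduced Gröbner basis: {pr² + 8/9pr + 7/9p + 3/2r² + 4/3r - 19/18, q - 9/8r² - r - ⅞}.
Label its elements g_1 = pr² + 8/9pr + 7/9p + 3/2r² + 4/3r - 19/18, g_2 = q - 9/8r² - r - ⅞.

Reduce h = 4pq + ⅔q + 6r² + 16/3r - 16/3 modulo G:
  leading term pq: subtract (4p)·g_2 from 4pq + ⅔q + 6r² + 16/3r - 16/3 → 9/2pr² + 4pr + 7/2p + ⅔q + 6r² + 16/3r - 16/3
  leading term pr²: subtract (9/2)·g_1 from 9/2pr² + 4pr + 7/2p + ⅔q + 6r² + 16/3r - 16/3 → ⅔q - ¾r² - ⅔r - 7/12
  leading term q: subtract (⅔)·g_2 from ⅔q - ¾r² - ⅔r - 7/12 → 0
  normal form = 0.
Since the normal form is 0, h ∈ I.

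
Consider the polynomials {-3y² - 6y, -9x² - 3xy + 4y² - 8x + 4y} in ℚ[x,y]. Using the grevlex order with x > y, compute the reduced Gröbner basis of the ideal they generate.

G = {x² + ⅓xy + 8/9x + 4/9y, y² + 2y}

The reduced Gröbner basis is the canonical form of the ideal for this ordering.

f_1 = -3y² - 6y, LT = y².
f_2 = -9x² - 3xy + 4y² - 8x + 4y, LT = x².

S(f_1,f_2): leading monomials are coprime, so the S-polynomial reduces to 0 (Buchberger's first criterion).
Every S-polynomial of the final basis reduces to 0, so we have a Gröbner basis.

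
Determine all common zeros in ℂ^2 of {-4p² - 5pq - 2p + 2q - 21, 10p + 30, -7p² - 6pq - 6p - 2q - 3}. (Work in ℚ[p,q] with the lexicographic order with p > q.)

Compute a lex Gröbner basis by Buchberger's algorithm.
f_1 = -4p² - 5pq - 2p + 2q - 21, LT = p².
f_2 = 10p + 30, LT = p.
f_3 = -7p² - 6pq - 6p - 2q - 3, LT = p².

S(f_1,f_2): lcm = p². S = 5/4pq - 5/2p - ½q + 21/4.
  leading term pq: subtract (⅛q)·f_2 from 5/4pq - 5/2p - ½q + 21/4 → -5/2p - 17/4q + 21/4
  leading term p: subtract (-¼)·f_2 from -5/2p - 17/4q + 21/4 → -17/4q + 51/4
  leading term q: no divisor's leading term divides it; move -17/4q to the remainder.
  leading term 1: no divisor's leading term divides it; move 51/4 to the remainder.
  remainder -17/4q + 51/4 ≠ 0; add h_4 = -17/4q + 51/4 to the basis.

The other S-polynomials (S(f_1,f_3), S(f_2,f_3), S(f_1,h_4), S(f_2,h_4), S(f_3,h_4)) all reduce to 0 modulo the current basis, so we have a Gröbner basis.
Inter-reduce: drop elements whose leading term is divisible by another's, tail-reduce, and make monic.
Reduced Gröbner basis: {p + 3, q - 3}.

From the last basis element, q - 3 = 0, so q takes values in {3}. Each choice, substituted upward through the basis, yields the corresponding point(s) of the solution set.
  q = 3: the earlier basis element becomes p + 3 = 0, giving p = -3 — point (-3, 3).
Check: every point annihilates each of the original generators.

{(-3, 3)}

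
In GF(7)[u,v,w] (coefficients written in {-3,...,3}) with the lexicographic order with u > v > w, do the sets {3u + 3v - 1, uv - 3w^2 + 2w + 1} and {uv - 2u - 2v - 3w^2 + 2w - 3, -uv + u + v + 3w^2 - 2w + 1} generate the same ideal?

Yes, the ideals are equal.

For a fixed monomial order, each ideal has a unique reduced Gröbner basis; comparing bases decides equality.
Buchberger on the first generating set:
f_1 = 3u + 3v - 1, LT = u.
f_2 = uv - 3w^2 + 2w + 1, LT = uv.

S(f_1,f_2): lcm = uv. S = v^2 + 2v + 3w^2 - 2w - 1.
  leading term v^2: no divisor's leading term divides it; move v^2 to the remainder.
  leading term v: no divisor's leading term divides it; move 2v to the remainder.
  leading term w^2: no divisor's leading term divides it; move 3w^2 to the remainder.
  leading term w: no divisor's leading term divides it; move -2w to the remainder.
  leading term 1: no divisor's leading term divides it; move -1 to the remainder.
  remainder v^2 + 2v + 3w^2 - 2w - 1 ≠ 0; add g_3 = v^2 + 2v + 3w^2 - 2w - 1 to the basis.

The other S-polynomials (S(f_1,g_3), S(f_2,g_3)) all reduce to 0 modulo the current basis, so we have a Gröbner basis.
Inter-reduce: drop elements whose leading term is divisible by another's, tail-reduce, and make monic.
Reduced Gröbner basis: {u + v + 2, v^2 + 2v + 3w^2 - 2w - 1}.

Buchberger on the second generating set:
h_1 = uv - 2u - 2v - 3w^2 + 2w - 3, LT = uv.
h_2 = -uv + u + v + 3w^2 - 2w + 1, LT = uv.

S(h_1,h_2): lcm = uv. S = -u - v - 2.
  leading term u: no divisor's leading term divides it; move -u to the remainder.
  leading term v: no divisor's leading term divides it; move -v to the remainder.
  leading term 1: no divisor's leading term divides it; move -2 to the remainder.
  remainder -u - v - 2 ≠ 0; add k_3 = -u - v - 2 to the basis.

S(h_1,k_3): lcm = uv. S = -2u - v^2 + 3v - 3w^2 + 2w - 3.
  leading term u: subtract (2)·k_3 from -2u - v^2 + 3v - 3w^2 + 2w - 3 → -v^2 - 2v - 3w^2 + 2w + 1
  leading term v^2: no divisor's leading term divides it; move -v^2 to the remainder.
  leading term v: no divisor's leading term divides it; move -2v to the remainder.
  leading term w^2: no divisor's leading term divides it; move -3w^2 to the remainder.
  leading term w: no divisor's leading term divides it; move 2w to the remainder.
  leading term 1: no divisor's leading term divides it; move 1 to the remainder.
  remainder -v^2 - 2v - 3w^2 + 2w + 1 ≠ 0; add k_4 = -v^2 - 2v - 3w^2 + 2w + 1 to the basis.

The other S-polynomials (S(h_2,k_3), S(h_1,k_4), S(h_2,k_4), S(k_3,k_4)) all reduce to 0 modulo the current basis, so we have a Gröbner basis.
Inter-reduce: drop elements whose leading term is divisible by another's, tail-reduce, and make monic.
Reduced Gröbner basis: {u + v + 2, v^2 + 2v + 3w^2 - 2w - 1}.

The two bases agree; hence the ideals are identical.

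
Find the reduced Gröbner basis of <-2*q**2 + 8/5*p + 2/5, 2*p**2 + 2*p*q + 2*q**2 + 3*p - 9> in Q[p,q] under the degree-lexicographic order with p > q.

f_1 = -2*q**2 + 8/5*p + 2/5, LT = q**2.
f_2 = 2*p**2 + 2*p*q + 2*q**2 + 3*p - 9, LT = p**2.

The S-polynomials (S(f_1,f_2)) all reduce to 0 modulo the current basis, so we have a Gröbner basis.

G = {p**2 + p*q + 23/10*p - 43/10, q**2 - 4/5*p - 1/5}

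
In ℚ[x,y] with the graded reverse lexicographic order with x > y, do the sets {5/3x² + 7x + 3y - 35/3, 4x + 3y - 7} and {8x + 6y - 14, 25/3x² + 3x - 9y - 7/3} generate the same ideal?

For a fixed monomial order, each ideal has a unique reduced Gröbner basis; comparing bases decides equality.
Buchberger on the first generating set:
f_1 = 5/3x² + 7x + 3y - 35/3, LT = x².
f_2 = 4x + 3y - 7, LT = x.

S(f_1,f_2): lcm = x². S = -¾xy + 119/20x + 9/5y - 7.
  reduce S modulo (f_1, f_2):
  remainder 9/16y² - 159/40y + 273/80 ≠ 0; add g_3 = 9/16y² - 159/40y + 273/80 to the basis.

The other S-polynomials (S(f_1,g_3), S(f_2,g_3)) all reduce to 0 modulo the current basis, so we have a Gröbner basis.
Inter-reduce: drop elements whose leading term is divisible by another's, tail-reduce, and make monic.
Reduced Gröbner basis: {y² - 106/15y + 91/15, x + ¾y - 7/4}.

Buchberger on the second generating set:
h_1 = 8x + 6y - 14, LT = x.
h_2 = 25/3x² + 3x - 9y - 7/3, LT = x².

S(h_1,h_2): lcm = x². S = ¾xy - 211/100x + 27/25y + 7/25.
  reduce S modulo (h_1, h_2):
  remainder -9/16y² + 159/40y - 273/80 ≠ 0; add k_3 = -9/16y² + 159/40y - 273/80 to the basis.

The other S-polynomials (S(h_1,k_3), S(h_2,k_3)) all reduce to 0 modulo the current basis, so we have a Gröbner basis.
Inter-reduce: drop elements whose leading term is divisible by another's, tail-reduce, and make monic.
Reduced Gröbner basis: {y² - 106/15y + 91/15, x + ¾y - 7/4}.

Same reduced basis, so the two generating sets span the same ideal.
The same test decides containment: I ⊆ J iff every generator of I reduces to 0 modulo a Gröbner basis of J.

Yes, the ideals are equal.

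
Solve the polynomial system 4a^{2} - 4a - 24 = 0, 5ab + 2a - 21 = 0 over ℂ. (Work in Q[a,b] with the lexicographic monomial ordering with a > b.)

Compute a lex Gröbner basis by Buchberger's algorithm.
f_1 = 4a^{2} - 4a - 24, LT = a^{2}.
f_2 = 5ab + 2a - 21, LT = ab.

S(f_1,f_2): lcm = a^{2}b. S = -\tfrac{2}{5}a^{2} - ab + \tfrac{21}{5}a - 6b.
  leading term a^{2}: subtract (-\tfrac{1}{10})·f_1 from -\tfrac{2}{5}a^{2} - ab + \tfrac{21}{5}a - 6b → -ab + \tfrac{19}{5}a - 6b - \tfrac{12}{5}
  leading term ab: subtract (-\tfrac{1}{5})·f_2 from -ab + \tfrac{19}{5}a - 6b - \tfrac{12}{5} → \tfrac{21}{5}a - 6b - \tfrac{33}{5}
  leading term a: no divisor's leading term divides it; move \tfrac{21}{5}a to the remainder.
  leading term b: no divisor's leading term divides it; move -6b to the remainder.
  leading term 1: no divisor's leading term divides it; move -\tfrac{33}{5} to the remainder.
  remainder \tfrac{21}{5}a - 6b - \tfrac{33}{5} ≠ 0; add h_3 = \tfrac{21}{5}a - 6b - \tfrac{33}{5} to the basis.

S(f_2,h_3): lcm = ab. S = \tfrac{2}{5}a + \tfrac{10}{7}b^{2} + \tfrac{11}{7}b - \tfrac{21}{5}.
  leading term a: subtract (\tfrac{2}{21})·h_3 from \tfrac{2}{5}a + \tfrac{10}{7}b^{2} + \tfrac{11}{7}b - \tfrac{21}{5} → \tfrac{10}{7}b^{2} + \tfrac{15}{7}b - \tfrac{25}{7}
  leading term b^{2}: no divisor's leading term divides it; move \tfrac{10}{7}b^{2} to the remainder.
  leading term b: no divisor's leading term divides it; move \tfrac{15}{7}b to the remainder.
  leading term 1: no divisor's leading term divides it; move -\tfrac{25}{7} to the remainder.
  remainder \tfrac{10}{7}b^{2} + \tfrac{15}{7}b - \tfrac{25}{7} ≠ 0; add h_4 = \tfrac{10}{7}b^{2} + \tfrac{15}{7}b - \tfrac{25}{7} to the basis.

The other S-polynomials (S(f_1,h_3), S(f_1,h_4), S(f_2,h_4), S(h_3,h_4)) all reduce to 0 modulo the current basis, so we have a Gröbner basis.
Inter-reduce: drop elements whose leading term is divisible by another's, tail-reduce, and make monic.
Reduced Gröbner basis: {a - \tfrac{10}{7}b - \tfrac{11}{7}, b^{2} + \tfrac{3}{2}b - \tfrac{5}{2}}.

From the last basis element, b^{2} + \tfrac{3}{2}b - \tfrac{5}{2} = 0, so b takes values in {-5/2, 1}. Each choice, substituted upward through the basis, yields the corresponding point(s) of the solution set.
  b = -5/2: the earlier basis element becomes a + 2 = 0, giving a = -2 — point (-2, -5/2).
  b = 1: the earlier basis element becomes a - 3 = 0, giving a = 3 — point (3, 1).

{(-2, -5/2), (3, 1)}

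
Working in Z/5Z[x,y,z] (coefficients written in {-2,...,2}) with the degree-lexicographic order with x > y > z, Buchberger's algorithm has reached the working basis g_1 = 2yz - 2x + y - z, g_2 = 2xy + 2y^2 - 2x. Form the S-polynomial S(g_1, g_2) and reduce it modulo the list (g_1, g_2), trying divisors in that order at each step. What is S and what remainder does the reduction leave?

lcm(LM(g_1), LM(g_2)) = xyz.
S = (lcm/LT(g_1))·g_1 − (lcm/LT(g_2))·g_2 = -y^2z - x^2 - 2xy - 2xz.
Reduce S modulo (g_1, g_2) in that order:
  leading term y^2z: subtract (2y)·g_1 from -y^2z - x^2 - 2xy - 2xz → -x^2 + 2xy - 2xz - 2y^2 + 2yz
  leading term x^2: no divisor's leading term divides it; move -x^2 to the remainder.
  leading term xy: subtract (1)·g_2 from 2xy - 2xz - 2y^2 + 2yz → -2xz + y^2 + 2yz + 2x
  leading term xz: no divisor's leading term divides it; move -2xz to the remainder.
  leading term y^2: no divisor's leading term divides it; move y^2 to the remainder.
  leading term yz: subtract (1)·g_1 from 2yz + 2x → -x - y + z
  leading term x: no divisor's leading term divides it; move -x to the remainder.
  leading term y: no divisor's leading term divides it; move -y to the remainder.
  leading term z: no divisor's leading term divides it; move z to the remainder.
The remainder -x^2 - 2xz + y^2 - x - y + z is nonzero, so it would be added as the next basis element.

S(g_1, g_2) = -y^2z - x^2 - 2xy - 2xz; remainder on division = -x^2 - 2xz + y^2 - x - y + z.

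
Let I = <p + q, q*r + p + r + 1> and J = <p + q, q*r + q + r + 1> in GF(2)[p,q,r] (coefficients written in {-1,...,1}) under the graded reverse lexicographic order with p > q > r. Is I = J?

Yes, the ideals are equal.

Since reduced Gröbner bases are canonical representatives of ideals under a given ordering, it suffices to compute and compare them.
Buchberger on the first generating set:
f_1 = p + q, LT = p.
f_2 = q*r + p + r + 1, LT = q*r.

The S-polynomials (S(f_1,f_2)) all reduce to 0 modulo the current basis, so we have a Gröbner basis.
Inter-reduce: drop elements whose leading term is divisible by another's, tail-reduce, and make monic.
Reduced Gröbner basis: {q*r + q + r + 1, p + q}.

Buchberger on the second generating set:
h_1 = p + q, LT = p.
h_2 = q*r + q + r + 1, LT = q*r.

The S-polynomials (S(h_1,h_2)) all reduce to 0 modulo the current basis, so we have a Gröbner basis.
Inter-reduce: drop elements whose leading term is divisible by another's, tail-reduce, and make monic.
Reduced Gröbner basis: {q*r + q + r + 1, p + q}.

Same reduced basis, so the two generating sets span the same ideal.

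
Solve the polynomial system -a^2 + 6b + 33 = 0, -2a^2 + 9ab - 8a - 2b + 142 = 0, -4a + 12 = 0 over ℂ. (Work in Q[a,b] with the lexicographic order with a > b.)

{(3, -4)}

Compute a lex Gröbner basis by Buchberger's algorithm.
f_1 = -a^2 + 6b + 33, LT = a^2.
f_2 = -2a^2 + 9ab - 8a - 2b + 142, LT = a^2.
f_3 = -4a + 12, LT = a.

S(f_1,f_2): lcm = a^2. S = 9/2ab - 4a - 7b + 38.
  reduce S modulo (f_1, f_2, f_3):
  remainder 13/2b + 26 ≠ 0; add h_4 = 13/2b + 26 to the basis.

The other S-polynomials (S(f_1,f_3), S(f_2,f_3), S(f_1,h_4), S(f_2,h_4), S(f_3,h_4)) all reduce to 0 modulo the current basis, so we have a Gröbner basis.
Inter-reduce: drop elements whose leading term is divisible by another's, tail-reduce, and make monic.
Reduced Gröbner basis: {a - 3, b + 4}.

Since the basis is lex-ordered, b + 4 is univariate in b. Its roots are {-4}. Back-substituting each root into the other basis elements fixes the other coordinates.
  b = -4: the earlier basis element becomes a - 3 = 0, giving a = 3 — point (3, -4).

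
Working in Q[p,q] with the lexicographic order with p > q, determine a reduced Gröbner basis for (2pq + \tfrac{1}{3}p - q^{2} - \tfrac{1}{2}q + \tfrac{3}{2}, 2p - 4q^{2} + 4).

f_1 = 2pq + \tfrac{1}{3}p - q^{2} - \tfrac{1}{2}q + \tfrac{3}{2}, LT = pq.
f_2 = 2p - 4q^{2} + 4, LT = p.

S(f_1,f_2): lcm = pq. S = \tfrac{1}{6}p + 2q^{3} - \tfrac{1}{2}q^{2} - \tfrac{9}{4}q + \tfrac{3}{4}.
  leading term p: subtract (\tfrac{1}{12})·f_2 from \tfrac{1}{6}p + 2q^{3} - \tfrac{1}{2}q^{2} - \tfrac{9}{4}q + \tfrac{3}{4} → 2q^{3} - \tfrac{1}{6}q^{2} - \tfrac{9}{4}q + \tfrac{5}{12}
  leading term q^{3}: no divisor's leading term divides it; move 2q^{3} to the remainder.
  leading term q^{2}: no divisor's leading term divides it; move -\tfrac{1}{6}q^{2} to the remainder.
  leading term q: no divisor's leading term divides it; move -\tfrac{9}{4}q to the remainder.
  leading term 1: no divisor's leading term divides it; move \tfrac{5}{12} to the remainder.
  remainder 2q^{3} - \tfrac{1}{6}q^{2} - \tfrac{9}{4}q + \tfrac{5}{12} ≠ 0; add g_3 = 2q^{3} - \tfrac{1}{6}q^{2} - \tfrac{9}{4}q + \tfrac{5}{12} to the basis.

S(f_1,g_3): lcm = pq^{3}. S = \tfrac{1}{4}pq^{2} + \tfrac{9}{8}pq - \tfrac{5}{24}p - \tfrac{1}{2}q^{4} - \tfrac{1}{4}q^{3} + \tfrac{3}{4}q^{2}.
  leading term pq^{2}: subtract (\tfrac{1}{8}q)·f_1 from \tfrac{1}{4}pq^{2} + \tfrac{9}{8}pq - \tfrac{5}{24}p - \tfrac{1}{2}q^{4} - \tfrac{1}{4}q^{3} + \tfrac{3}{4}q^{2} → \tfrac{13}{12}pq - \tfrac{5}{24}p - \tfrac{1}{2}q^{4} - \tfrac{1}{8}q^{3} + \tfrac{13}{16}q^{2} - \tfrac{3}{16}q
  leading term pq: subtract (\tfrac{13}{24})·f_1 from \tfrac{13}{12}pq - \tfrac{5}{24}p - \tfrac{1}{2}q^{4} - \tfrac{1}{8}q^{3} + \tfrac{13}{16}q^{2} - \tfrac{3}{16}q → -\tfrac{7}{18}p - \tfrac{1}{2}q^{4} - \tfrac{1}{8}q^{3} + \tfrac{65}{48}q^{2} + \tfrac{1}{12}q - \tfrac{13}{16}
  leading term p: subtract (-\tfrac{7}{36})·f_2 from -\tfrac{7}{18}p - \tfrac{1}{2}q^{4} - \tfrac{1}{8}q^{3} + \tfrac{65}{48}q^{2} + \tfrac{1}{12}q - \tfrac{13}{16} → -\tfrac{1}{2}q^{4} - \tfrac{1}{8}q^{3} + \tfrac{83}{144}q^{2} + \tfrac{1}{12}q - \tfrac{5}{144}
  leading term q^{4}: subtract (-\tfrac{1}{4}q)·g_3 from -\tfrac{1}{2}q^{4} - \tfrac{1}{8}q^{3} + \tfrac{83}{144}q^{2} + \tfrac{1}{12}q - \tfrac{5}{144} → -\tfrac{1}{6}q^{3} + \tfrac{1}{72}q^{2} + \tfrac{3}{16}q - \tfrac{5}{144}
  leading term q^{3}: subtract (-\tfrac{1}{12})·g_3 from -\tfrac{1}{6}q^{3} + \tfrac{1}{72}q^{2} + \tfrac{3}{16}q - \tfrac{5}{144} → 0
  remainder 0.

S(f_2,g_3): leading monomials are coprime, so the S-polynomial reduces to 0 (Buchberger's first criterion).
Every S-polynomial of the final basis reduces to 0, so we have a Gröbner basis.
Inter-reduce: drop elements whose leading term is divisible by another's, tail-reduce, and make monic.

G = {p - 2q^{2} + 2, q^{3} - \tfrac{1}{12}q^{2} - \tfrac{9}{8}q + \tfrac{5}{24}}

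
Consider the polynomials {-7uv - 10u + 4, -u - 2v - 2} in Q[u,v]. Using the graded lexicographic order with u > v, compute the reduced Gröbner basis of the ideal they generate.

G = {v^2 + 17/7v + 12/7, u + 2v + 2}

f_1 = -7uv - 10u + 4, LT = uv.
f_2 = -u - 2v - 2, LT = u.

S(f_1,f_2): lcm = uv. S = -2v^2 + 10/7u - 2v - 4/7.
  leading term v^2: no divisor's leading term divides it; move -2v^2 to the remainder.
  leading term u: subtract (-10/7)·f_2 from 10/7u - 2v - 4/7 → -34/7v - 24/7
  leading term v: no divisor's leading term divides it; move -34/7v to the remainder.
  leading term 1: no divisor's leading term divides it; move -24/7 to the remainder.
  remainder -2v^2 - 34/7v - 24/7 ≠ 0; add g_3 = -2v^2 - 34/7v - 24/7 to the basis.

The other S-polynomials (S(f_1,g_3), S(f_2,g_3)) all reduce to 0 modulo the current basis, so we have a Gröbner basis.
Inter-reduce: drop elements whose leading term is divisible by another's, tail-reduce, and make monic.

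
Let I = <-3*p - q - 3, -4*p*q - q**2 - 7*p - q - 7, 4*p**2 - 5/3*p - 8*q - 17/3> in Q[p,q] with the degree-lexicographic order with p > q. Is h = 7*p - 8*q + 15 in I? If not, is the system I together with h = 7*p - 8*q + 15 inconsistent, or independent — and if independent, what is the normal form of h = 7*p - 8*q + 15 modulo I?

Adjoining 7*p - 8*q + 15 makes the ideal the whole ring: the system is inconsistent.

First compute the reduced Gröbner basis of I by Buchberger's algorithm.
f_1 = -3*p - q - 3, LT = p.
f_2 = -4*p*q - q**2 - 7*p - q - 7, LT = p*q.
f_3 = 4*p**2 - 5/3*p - 8*q - 17/3, LT = p**2.

S(f_1,f_2): lcm = p*q. S = 1/12*q**2 - 7/4*p + 3/4*q - 7/4.
  leading term q**2: no divisor's leading term divides it; move 1/12*q**2 to the remainder.
  leading term p: subtract (7/12)·f_1 from -7/4*p + 3/4*q - 7/4 → 4/3*q
  leading term q: no divisor's leading term divides it; move 4/3*q to the remainder.
  remainder 1/12*q**2 + 4/3*q ≠ 0; add k_4 = 1/12*q**2 + 4/3*q to the basis.

S(f_1,f_3): lcm = p**2. S = 1/3*p*q + 17/12*p + 2*q + 17/12.
  leading term p*q: subtract (-1/9*q)·f_1 from 1/3*p*q + 17/12*p + 2*q + 17/12 → -1/9*q**2 + 17/12*p + 5/3*q + 17/12
  leading term q**2: subtract (-4/3)·k_4 from -1/9*q**2 + 17/12*p + 5/3*q + 17/12 → 17/12*p + 31/9*q + 17/12
  leading term p: subtract (-17/36)·f_1 from 17/12*p + 31/9*q + 17/12 → 107/36*q
  leading term q: no divisor's leading term divides it; move 107/36*q to the remainder.
  remainder 107/36*q ≠ 0; add k_5 = 107/36*q to the basis.

The other S-polynomials (S(f_2,f_3), S(f_1,k_4), S(f_2,k_4), S(f_3,k_4), S(f_1,k_5), S(f_2,k_5), S(f_3,k_5), S(k_4,k_5)) all reduce to 0 modulo the current basis, so we have a Gröbner basis.
Inter-reduce: drop elements whose leading term is divisible by another's, tail-reduce, and make monic.
Reduced Gröbner basis: {p + 1, q}.
Label its elements g_1 = p + 1, g_2 = q.

Reduce h = 7*p - 8*q + 15 modulo G:
  leading term p: subtract (7)·g_1 from 7*p - 8*q + 15 → -8*q + 8
  leading term q: subtract (-8)·g_2 from -8*q + 8 → 8
  leading term 1: no divisor's leading term divides it; move 8 to the remainder.
  normal form = 8.
The normal form is nonzero, so h ∉ I. Since h minus its normal form lies in I, I + (h) = I + (r) where r = 8; decide whether this ideal is the whole ring.
Here r = 8 is a nonzero constant, hence a unit: 1 ∈ I + (h), the Gröbner basis of I + (h) is {1}, and the enlarged system has no common solution — adjoining h is inconsistent.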